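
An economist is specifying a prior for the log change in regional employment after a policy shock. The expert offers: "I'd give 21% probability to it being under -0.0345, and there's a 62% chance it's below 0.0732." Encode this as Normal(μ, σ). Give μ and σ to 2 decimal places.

μ = 0.04, σ = 0.10

The p-quantile of Normal(μ,σ) is μ + z_p·σ, with z_{0.21} = -0.8064 and z_{0.62} = 0.3055.
Eliminate σ: μ = (z₂·x₁ − z₁·x₂)/(z₂ − z₁) = (0.3055·-0.0345 − (-0.8064)·0.0732)/1.112 = 0.04.
Then σ = (x₂ − x₁)/(z₂ − z₁) = (0.0732 − -0.0345)/1.112 = 0.10.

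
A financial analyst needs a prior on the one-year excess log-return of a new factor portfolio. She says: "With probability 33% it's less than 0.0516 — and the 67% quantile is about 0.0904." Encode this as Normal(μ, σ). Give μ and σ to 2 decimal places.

μ = 0.07, σ = 0.04

The p-quantile of Normal(μ,σ) is μ + z_p·σ, with z_{0.33} = -0.4399 and z_{0.67} = 0.4399.
Eliminate σ: μ = (z₂·x₁ − z₁·x₂)/(z₂ − z₁) = (0.4399·0.0516 − (-0.4399)·0.0904)/0.8798 = 0.07.
Then σ = (x₂ − x₁)/(z₂ − z₁) = (0.0904 − 0.0516)/0.8798 = 0.04.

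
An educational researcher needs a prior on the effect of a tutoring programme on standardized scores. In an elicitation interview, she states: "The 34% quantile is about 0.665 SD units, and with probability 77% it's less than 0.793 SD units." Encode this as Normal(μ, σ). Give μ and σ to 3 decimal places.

μ = 0.711, σ = 0.111

The p-quantile of Normal(μ,σ) is μ + z_p·σ, with z_{0.34} = -0.4125 and z_{0.77} = 0.7388.
Eliminate σ: μ = (z₂·x₁ − z₁·x₂)/(z₂ − z₁) = (0.7388·0.665 − (-0.4125)·0.793)/1.151 = 0.711.
Then σ = (x₂ − x₁)/(z₂ − z₁) = (0.793 − 0.665)/1.151 = 0.111.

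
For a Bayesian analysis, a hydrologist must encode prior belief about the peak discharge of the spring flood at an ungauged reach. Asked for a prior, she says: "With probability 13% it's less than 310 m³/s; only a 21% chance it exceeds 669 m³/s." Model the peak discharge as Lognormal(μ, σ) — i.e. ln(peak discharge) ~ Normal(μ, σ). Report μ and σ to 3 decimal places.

μ ≈ 6.185, σ ≈ 0.398

If T ~ Lognormal(μ,σ) then ln T ~ Normal(μ,σ), so the p-quantile of ln T is μ + z_p·σ.
ln(310) = 5.737 and ln(669) = 6.506; z_{0.13} = -1.126, z_{0.79} = 0.8064.
σ = (6.506 − 5.737)/(0.8064 − (-1.126)) = 0.398.
μ = 5.737 − (-1.126)·0.398 = 6.185.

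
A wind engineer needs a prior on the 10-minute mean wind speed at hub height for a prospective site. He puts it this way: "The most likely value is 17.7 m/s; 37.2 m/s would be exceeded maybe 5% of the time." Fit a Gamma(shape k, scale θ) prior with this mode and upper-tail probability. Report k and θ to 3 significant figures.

k ≈ 6.01, θ ≈ 3.54

Gamma(k,θ) with k>1 has mode (k−1)θ, so θ = 17.7/(k−1).
Need P(X < 37.2) = 0.95 with θ tied to k this way. Start at k = 2, θ = 17.7: P(X<37.2) ≈ 0.621.
Too low — raise k to concentrate. Iterating converges to k ≈ 6.01.
Then θ = 17.7/(6.01−1) ≈ 3.54.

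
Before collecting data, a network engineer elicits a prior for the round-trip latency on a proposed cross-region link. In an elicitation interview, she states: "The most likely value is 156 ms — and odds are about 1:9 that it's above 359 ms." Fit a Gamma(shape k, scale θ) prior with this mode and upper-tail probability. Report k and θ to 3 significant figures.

Gamma(k,θ) with k>1 has mode (k−1)θ, so θ = 156/(k−1).
Need P(X < 359) = 0.9 with θ tied to k this way. Start at k = 2, θ = 156: P(X<359) ≈ 0.669.
Too low — raise k to concentrate. Iterating converges to k ≈ 3.77.
Then θ = 156/(3.77−1) ≈ 56.3.

k ≈ 3.77, θ ≈ 56.3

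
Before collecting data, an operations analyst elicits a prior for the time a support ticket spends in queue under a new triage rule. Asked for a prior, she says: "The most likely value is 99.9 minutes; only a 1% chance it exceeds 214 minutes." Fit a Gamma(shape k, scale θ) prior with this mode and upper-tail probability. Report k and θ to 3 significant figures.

Gamma(k,θ) with k>1 has mode (k−1)θ, so θ = 99.9/(k−1).
Need P(X < 214) = 0.99 with θ tied to k this way. Start at k = 2, θ = 99.9: P(X<214) ≈ 0.631.
Too low — raise k to concentrate. Iterating converges to k ≈ 9.35.
Then θ = 99.9/(9.35−1) ≈ 12.

k ≈ 9.35, θ ≈ 12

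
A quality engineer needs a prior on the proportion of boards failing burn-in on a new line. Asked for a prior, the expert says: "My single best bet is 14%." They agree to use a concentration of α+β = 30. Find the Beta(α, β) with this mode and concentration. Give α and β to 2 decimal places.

α = 4.92, β = 25.08

For α,β > 1 the Beta mode is (α−1)/(α+β−2). With α+β = 30, the mode is (α−1)/28.
Set (α−1)/28 = 0.14 → α = 1 + 0.14·28 = 4.92.
β = 30 − α = 25.08.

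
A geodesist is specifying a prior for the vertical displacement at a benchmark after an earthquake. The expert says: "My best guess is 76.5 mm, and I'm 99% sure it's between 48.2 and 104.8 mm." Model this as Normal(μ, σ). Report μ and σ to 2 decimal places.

A symmetric 99% interval runs μ ± z·σ with z = 2.576.
Half-width = 28.3, so σ = 28.3/2.576 = 10.99.
μ is the stated best guess, 76.50.

μ = 76.50, σ = 10.99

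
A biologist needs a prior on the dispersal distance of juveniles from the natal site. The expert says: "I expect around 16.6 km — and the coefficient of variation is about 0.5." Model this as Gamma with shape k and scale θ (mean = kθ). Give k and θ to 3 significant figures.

For Gamma(k, scale θ): mean = kθ, variance = kθ², so CV = 1/√k.
CV = 0.5, hence k = 1/CV² = 4.
Then θ = mean/k = 16.6/4 = 4.15.

k ≈ 4, θ ≈ 4.15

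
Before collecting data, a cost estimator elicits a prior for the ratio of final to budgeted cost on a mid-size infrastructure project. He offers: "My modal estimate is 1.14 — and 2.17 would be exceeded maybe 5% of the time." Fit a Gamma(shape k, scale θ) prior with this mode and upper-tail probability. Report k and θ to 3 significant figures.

k ≈ 7.71, θ ≈ 0.17

Gamma(k,θ) with k>1 has mode (k−1)θ, so θ = 1.14/(k−1).
Need P(X < 2.17) = 0.95 with θ tied to k this way. Start at k = 2, θ = 1.14: P(X<2.17) ≈ 0.567.
Too low — raise k to concentrate. Iterating converges to k ≈ 7.71.
Then θ = 1.14/(7.71−1) ≈ 0.17.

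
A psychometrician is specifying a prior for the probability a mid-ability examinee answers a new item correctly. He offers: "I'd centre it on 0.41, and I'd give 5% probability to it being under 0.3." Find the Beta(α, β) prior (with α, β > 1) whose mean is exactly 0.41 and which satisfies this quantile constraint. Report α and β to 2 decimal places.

With mean 0.41 fixed, write α = 0.41s, β = 0.59s where s = α+β.
Need P(θ < 0.3) = 0.05 under Beta(0.41s, 0.59s). Normal approximation: (q−m)/√(m(1−m)/s) ≈ z_{0.05} = -1.64, so s ≈ 0.41·0.59·(-1.64)²/(0.3−0.41)² = 54.1.
At s = 54.1: P(θ<0.3) ≈ 0.045. Adjusting to match 0.05 gives s ≈ 51.26.
So α = 0.41·51.26 ≈ 21.02, β = 0.59·51.26 ≈ 30.24.

α ≈ 21.02, β ≈ 30.24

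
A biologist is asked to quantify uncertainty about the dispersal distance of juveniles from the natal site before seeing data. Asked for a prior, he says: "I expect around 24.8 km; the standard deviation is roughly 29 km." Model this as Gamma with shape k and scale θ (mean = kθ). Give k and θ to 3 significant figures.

For Gamma(k, scale θ): mean = kθ, variance = kθ², so CV = 1/√k.
CV = SD/mean = 29/24.8 = 1.169, hence k = 1/CV² = 0.731.
Then θ = mean/k = 24.8/0.731 = 33.9.

k ≈ 0.731, θ ≈ 33.9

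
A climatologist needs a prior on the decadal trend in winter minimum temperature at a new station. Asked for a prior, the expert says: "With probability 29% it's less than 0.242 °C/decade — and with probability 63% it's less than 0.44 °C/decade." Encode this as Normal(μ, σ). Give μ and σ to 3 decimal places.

μ = 0.366, σ = 0.224

For Normal(μ,σ), the p-quantile is μ + z_p·σ. Here z_{0.29} = -0.5534, z_{0.63} = 0.3319.
So 0.242 = μ − 0.5534σ and 0.44 = μ + 0.3319σ.
Subtracting: σ = (0.44 − 0.242)/(0.3319 − (-0.5534)) = 0.224.
Then μ = 0.242 − (-0.5534)·0.224 = 0.366.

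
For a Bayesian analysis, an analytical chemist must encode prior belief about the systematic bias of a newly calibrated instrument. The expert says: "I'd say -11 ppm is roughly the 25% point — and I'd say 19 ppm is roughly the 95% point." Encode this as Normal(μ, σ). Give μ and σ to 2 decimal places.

μ = -2.28, σ = 12.93

The p-quantile of Normal(μ,σ) is μ + z_p·σ, with z_{0.25} = -0.6745 and z_{0.95} = 1.645.
Eliminate σ: μ = (z₂·x₁ − z₁·x₂)/(z₂ − z₁) = (1.645·-11 − (-0.6745)·19)/2.319 = -2.28.
Then σ = (x₂ − x₁)/(z₂ − z₁) = (19 − -11)/2.319 = 12.93.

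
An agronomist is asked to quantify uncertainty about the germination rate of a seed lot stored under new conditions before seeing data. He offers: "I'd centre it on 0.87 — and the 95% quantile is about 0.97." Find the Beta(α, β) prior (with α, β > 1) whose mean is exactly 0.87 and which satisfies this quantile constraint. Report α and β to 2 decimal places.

With mean 0.87 fixed, write α = 0.87s, β = 0.13s where s = α+β.
Need P(θ < 0.97) = 0.95 under Beta(0.87s, 0.13s). Normal approximation: (q−m)/√(m(1−m)/s) ≈ z_{0.95} = 1.64, so s ≈ 0.87·0.13·(1.64)²/(0.97−0.87)² = 30.6.
At s = 30.6: P(θ<0.97) ≈ 0.988. Adjusting to match 0.95 gives s ≈ 17.91.
So α = 0.87·17.91 ≈ 15.58, β = 0.13·17.91 ≈ 2.33.

α ≈ 15.58, β ≈ 2.33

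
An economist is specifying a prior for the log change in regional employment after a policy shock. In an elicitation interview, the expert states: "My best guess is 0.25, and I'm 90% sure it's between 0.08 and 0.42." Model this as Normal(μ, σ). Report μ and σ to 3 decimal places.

A symmetric 90% interval runs μ ± z·σ with z = 1.645.
Half-width = 0.17, so σ = 0.17/1.645 = 0.103.
μ is the stated best guess, 0.250.

μ = 0.250, σ = 0.103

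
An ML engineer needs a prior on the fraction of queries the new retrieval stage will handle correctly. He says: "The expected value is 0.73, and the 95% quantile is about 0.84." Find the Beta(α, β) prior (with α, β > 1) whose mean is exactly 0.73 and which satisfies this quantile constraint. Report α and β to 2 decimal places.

α ≈ 27.61, β ≈ 10.21

With mean 0.73 fixed, write α = 0.73s, β = 0.27s where s = α+β.
Need P(θ < 0.84) = 0.95 under Beta(0.73s, 0.27s). Normal approximation: (q−m)/√(m(1−m)/s) ≈ z_{0.95} = 1.64, so s ≈ 0.73·0.27·(1.64)²/(0.84−0.73)² = 44.1.
At s = 44.1: P(θ<0.84) ≈ 0.963. Adjusting to match 0.95 gives s ≈ 37.82.
So α = 0.73·37.82 ≈ 27.61, β = 0.27·37.82 ≈ 10.21.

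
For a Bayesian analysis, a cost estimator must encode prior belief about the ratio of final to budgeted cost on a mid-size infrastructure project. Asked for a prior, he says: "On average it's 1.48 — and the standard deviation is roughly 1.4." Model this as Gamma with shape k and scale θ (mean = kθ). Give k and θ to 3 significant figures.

k ≈ 1.12, θ ≈ 1.32

For Gamma(k, scale θ): mean = kθ, variance = kθ², so CV = 1/√k.
CV = SD/mean = 1.4/1.48 = 0.9459, hence k = 1/CV² = 1.12.
Then θ = mean/k = 1.48/1.12 = 1.32.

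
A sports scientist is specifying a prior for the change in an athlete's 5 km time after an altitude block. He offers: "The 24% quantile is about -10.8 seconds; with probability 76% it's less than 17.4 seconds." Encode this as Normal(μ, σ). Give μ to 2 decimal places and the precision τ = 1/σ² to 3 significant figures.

μ = 3.30, τ = 0.00251

For Normal(μ,σ), the p-quantile is μ + z_p·σ. Here z_{0.24} = -0.7063, z_{0.76} = 0.7063.
So -10.8 = μ − 0.7063σ and 17.4 = μ + 0.7063σ.
Subtracting: σ = (17.4 − -10.8)/(0.7063 − (-0.7063)) = 19.96.
Then μ = -10.8 − (-0.7063)·19.96 = 3.30.
Precision τ = 1/σ² = 1/19.96² = 0.00251.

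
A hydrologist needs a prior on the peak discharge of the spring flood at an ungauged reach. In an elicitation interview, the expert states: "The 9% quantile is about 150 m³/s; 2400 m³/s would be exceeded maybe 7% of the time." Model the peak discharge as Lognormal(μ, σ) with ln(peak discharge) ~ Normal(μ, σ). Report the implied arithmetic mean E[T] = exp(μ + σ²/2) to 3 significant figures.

If T ~ Lognormal(μ,σ) then ln T ~ Normal(μ,σ), so the p-quantile of ln T is μ + z_p·σ.
ln(150) = 5.011 and ln(2400) = 7.783; z_{0.09} = -1.341, z_{0.93} = 1.476.
σ = (7.783 − 5.011)/(1.476 − (-1.341)) = 0.984.
μ = 5.011 − (-1.341)·0.984 = 6.330.
E[T] = exp(μ + σ²/2) = exp(6.330 + 0.4845) = 911 m³/s.

E[T] ≈ 911 m³/s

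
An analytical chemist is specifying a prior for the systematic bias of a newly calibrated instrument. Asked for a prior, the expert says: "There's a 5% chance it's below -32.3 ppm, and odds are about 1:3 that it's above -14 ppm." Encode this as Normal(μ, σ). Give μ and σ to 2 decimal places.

For Normal(μ,σ), the p-quantile is μ + z_p·σ. Here z_{0.05} = -1.645, z_{0.75} = 0.6745.
So -32.3 = μ − 1.645σ and -14 = μ + 0.6745σ.
Subtracting: σ = (-14 − -32.3)/(0.6745 − (-1.645)) = 7.89.
Then μ = -32.3 − (-1.645)·7.89 = -19.32.

μ = -19.32, σ = 7.89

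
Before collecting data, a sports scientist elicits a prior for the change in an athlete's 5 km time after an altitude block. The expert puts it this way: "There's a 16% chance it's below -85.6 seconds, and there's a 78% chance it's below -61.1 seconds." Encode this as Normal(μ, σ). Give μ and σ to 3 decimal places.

μ = -71.809, σ = 13.868

For Normal(μ,σ), the p-quantile is μ + z_p·σ. Here z_{0.16} = -0.9945, z_{0.78} = 0.7722.
So -85.6 = μ − 0.9945σ and -61.1 = μ + 0.7722σ.
Subtracting: σ = (-61.1 − -85.6)/(0.7722 − (-0.9945)) = 13.868.
Then μ = -85.6 − (-0.9945)·13.868 = -71.809.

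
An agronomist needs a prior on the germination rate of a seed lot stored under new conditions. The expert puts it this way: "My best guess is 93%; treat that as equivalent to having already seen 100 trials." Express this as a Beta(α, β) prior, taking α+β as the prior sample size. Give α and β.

Under the effective-sample-size interpretation, Beta(α, β) has prior mean α/(α+β) and prior sample size α+β.
So α+β = 100 and α/(α+β) = 0.93, giving α = 0.93·100 = 93 and β = 100 − 93 = 7.

α = 93, β = 7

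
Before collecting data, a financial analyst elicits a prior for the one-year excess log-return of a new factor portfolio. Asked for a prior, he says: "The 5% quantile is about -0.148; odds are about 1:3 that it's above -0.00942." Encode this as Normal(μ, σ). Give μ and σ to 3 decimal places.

μ = -0.050, σ = 0.060

For Normal(μ,σ), the p-quantile is μ + z_p·σ. Here z_{0.05} = -1.645, z_{0.75} = 0.6745.
So -0.148 = μ − 1.645σ and -0.00942 = μ + 0.6745σ.
Subtracting: σ = (-0.00942 − -0.148)/(0.6745 − (-1.645)) = 0.060.
Then μ = -0.148 − (-1.645)·0.060 = -0.050.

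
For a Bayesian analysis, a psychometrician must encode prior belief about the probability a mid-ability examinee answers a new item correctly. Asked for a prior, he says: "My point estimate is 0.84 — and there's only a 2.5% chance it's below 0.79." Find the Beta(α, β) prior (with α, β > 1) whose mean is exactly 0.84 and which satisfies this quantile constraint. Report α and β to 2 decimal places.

α ≈ 192.97, β ≈ 36.76

With mean 0.84 fixed, write α = 0.84s, β = 0.16s where s = α+β.
Need P(θ < 0.79) = 0.025 under Beta(0.84s, 0.16s). Normal approximation: (q−m)/√(m(1−m)/s) ≈ z_{0.025} = -1.96, so s ≈ 0.84·0.16·(-1.96)²/(0.79−0.84)² = 206.5.
At s = 206.5: P(θ<0.79) ≈ 0.031. Adjusting to match 0.025 gives s ≈ 229.73.
So α = 0.84·229.73 ≈ 192.97, β = 0.16·229.73 ≈ 36.76.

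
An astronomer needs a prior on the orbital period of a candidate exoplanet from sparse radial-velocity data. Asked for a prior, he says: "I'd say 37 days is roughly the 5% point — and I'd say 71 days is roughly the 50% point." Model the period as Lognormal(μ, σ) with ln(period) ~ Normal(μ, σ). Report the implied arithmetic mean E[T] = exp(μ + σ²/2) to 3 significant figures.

If T ~ Lognormal(μ,σ) then ln T ~ Normal(μ,σ), so the p-quantile of ln T is μ + z_p·σ.
ln(37) = 3.611 and ln(71) = 4.263; z_{0.05} = -1.645, z_{0.5} = 0.
σ = (4.263 − 3.611)/(0 − (-1.645)) = 0.396.
μ = 3.611 − (-1.645)·0.396 = 4.263.
E[T] = exp(μ + σ²/2) = exp(4.263 + 0.0785) = 76.8 days.

E[T] ≈ 76.8 days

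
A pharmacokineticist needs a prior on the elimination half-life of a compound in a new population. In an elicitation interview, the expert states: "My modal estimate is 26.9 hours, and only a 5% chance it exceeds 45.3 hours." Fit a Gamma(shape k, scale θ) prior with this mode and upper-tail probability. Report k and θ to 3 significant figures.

Gamma(k,θ) with k>1 has mode (k−1)θ, so θ = 26.9/(k−1).
Need P(X < 45.3) = 0.95 with θ tied to k this way. Start at k = 2, θ = 26.9: P(X<45.3) ≈ 0.502.
Too low — raise k to concentrate. Iterating converges to k ≈ 11.3.
Then θ = 26.9/(11.3−1) ≈ 2.62.

k ≈ 11.3, θ ≈ 2.62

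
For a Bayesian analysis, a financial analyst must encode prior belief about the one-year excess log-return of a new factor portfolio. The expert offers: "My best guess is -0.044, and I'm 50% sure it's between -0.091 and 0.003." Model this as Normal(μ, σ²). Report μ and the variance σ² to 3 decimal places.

A symmetric 50% interval runs μ ± z·σ with z = 0.6745.
Half-width = 0.047, so σ = 0.047/0.6745 = 0.0697 and σ² = 0.005.
μ is the stated best guess, -0.044.

μ = -0.044, σ² = 0.005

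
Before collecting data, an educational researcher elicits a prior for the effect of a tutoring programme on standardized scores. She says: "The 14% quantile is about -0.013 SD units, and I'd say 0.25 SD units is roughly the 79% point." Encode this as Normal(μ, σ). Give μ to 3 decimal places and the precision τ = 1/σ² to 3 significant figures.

μ = 0.138, τ = 51.5

The p-quantile of Normal(μ,σ) is μ + z_p·σ, with z_{0.14} = -1.08 and z_{0.79} = 0.8064.
Eliminate σ: μ = (z₂·x₁ − z₁·x₂)/(z₂ − z₁) = (0.8064·-0.013 − (-1.08)·0.25)/1.887 = 0.138.
Then σ = (x₂ − x₁)/(z₂ − z₁) = (0.25 − -0.013)/1.887 = 0.139.
Precision τ = 1/σ² = 1/0.1394² = 51.5.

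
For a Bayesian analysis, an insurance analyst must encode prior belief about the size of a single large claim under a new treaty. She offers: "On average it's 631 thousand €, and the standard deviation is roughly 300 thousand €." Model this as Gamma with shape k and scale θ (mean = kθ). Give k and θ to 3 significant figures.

k ≈ 4.42, θ ≈ 143

For Gamma(k, scale θ): mean = kθ, variance = kθ², so CV = 1/√k.
CV = SD/mean = 300/631 = 0.4754, hence k = 1/CV² = 4.42.
Then θ = mean/k = 631/4.42 = 143.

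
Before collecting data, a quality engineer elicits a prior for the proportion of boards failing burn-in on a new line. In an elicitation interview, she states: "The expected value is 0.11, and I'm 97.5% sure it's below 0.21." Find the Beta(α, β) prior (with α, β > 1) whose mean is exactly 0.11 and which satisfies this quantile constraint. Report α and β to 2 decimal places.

α ≈ 5.43, β ≈ 43.91

With mean 0.11 fixed, write α = 0.11s, β = 0.89s where s = α+β.
Need P(θ < 0.21) = 0.975 under Beta(0.11s, 0.89s). Normal approximation: (q−m)/√(m(1−m)/s) ≈ z_{0.975} = 1.96, so s ≈ 0.11·0.89·(1.96)²/(0.21−0.11)² = 37.6.
At s = 37.6: P(θ<0.21) ≈ 0.959. Adjusting to match 0.975 gives s ≈ 49.34.
So α = 0.11·49.34 ≈ 5.43, β = 0.89·49.34 ≈ 43.91.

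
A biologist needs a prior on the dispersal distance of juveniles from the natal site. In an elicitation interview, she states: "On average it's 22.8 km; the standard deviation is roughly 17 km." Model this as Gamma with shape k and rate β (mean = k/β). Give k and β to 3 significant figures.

For Gamma(k, rate β): mean = k/β, variance = k/β², so CV = 1/√k.
CV = SD/mean = 17/22.8 = 0.7456, hence k = 1/CV² = 1.8.
Then β = k/mean = 1.8/22.8 = 0.0789.

k ≈ 1.8, β ≈ 0.0789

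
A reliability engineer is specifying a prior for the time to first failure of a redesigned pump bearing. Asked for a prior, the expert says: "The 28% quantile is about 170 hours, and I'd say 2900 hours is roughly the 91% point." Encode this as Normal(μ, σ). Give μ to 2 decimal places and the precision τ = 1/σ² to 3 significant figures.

μ = 997.18, τ = 4.96e-07

For Normal(μ,σ), the p-quantile is μ + z_p·σ. Here z_{0.28} = -0.5828, z_{0.91} = 1.341.
So 170 = μ − 0.5828σ and 2900 = μ + 1.341σ.
Subtracting: σ = (2900 − 170)/(1.341 − (-0.5828)) = 1419.22.
Then μ = 170 − (-0.5828)·1419.22 = 997.18.
Precision τ = 1/σ² = 1/1419² = 4.96e-07.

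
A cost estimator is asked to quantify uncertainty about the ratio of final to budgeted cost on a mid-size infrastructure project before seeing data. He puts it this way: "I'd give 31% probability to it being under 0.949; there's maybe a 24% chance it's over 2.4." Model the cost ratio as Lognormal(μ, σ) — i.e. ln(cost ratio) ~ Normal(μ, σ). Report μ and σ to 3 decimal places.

If T ~ Lognormal(μ,σ) then ln T ~ Normal(μ,σ), so the p-quantile of ln T is μ + z_p·σ.
ln(0.949) = -0.05235 and ln(2.4) = 0.8755; z_{0.31} = -0.4959, z_{0.76} = 0.7063.
σ = (0.8755 − -0.05235)/(0.7063 − (-0.4959)) = 0.772.
μ = -0.05235 − (-0.4959)·0.772 = 0.330.

μ ≈ 0.330, σ ≈ 0.772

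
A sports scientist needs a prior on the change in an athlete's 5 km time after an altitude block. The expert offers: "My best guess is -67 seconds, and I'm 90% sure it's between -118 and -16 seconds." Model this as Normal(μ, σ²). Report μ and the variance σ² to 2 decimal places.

A symmetric 90% interval runs μ ± z·σ with z = 1.645.
Half-width = 51, so σ = 51/1.645 = 31.006 and σ² = 961.36.
μ is the stated best guess, -67.00.

μ = -67.00, σ² = 961.36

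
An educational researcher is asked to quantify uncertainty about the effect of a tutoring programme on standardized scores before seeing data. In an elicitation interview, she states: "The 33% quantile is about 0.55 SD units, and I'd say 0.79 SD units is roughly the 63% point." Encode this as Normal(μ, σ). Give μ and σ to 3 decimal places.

For Normal(μ,σ), the p-quantile is μ + z_p·σ. Here z_{0.33} = -0.4399, z_{0.63} = 0.3319.
So 0.55 = μ − 0.4399σ and 0.79 = μ + 0.3319σ.
Subtracting: σ = (0.79 − 0.55)/(0.3319 − (-0.4399)) = 0.311.
Then μ = 0.55 − (-0.4399)·0.311 = 0.687.

μ = 0.687, σ = 0.311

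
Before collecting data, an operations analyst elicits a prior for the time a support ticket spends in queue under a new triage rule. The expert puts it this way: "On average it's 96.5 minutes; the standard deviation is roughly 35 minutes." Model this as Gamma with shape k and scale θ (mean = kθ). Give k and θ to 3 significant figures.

k ≈ 7.6, θ ≈ 12.7

For Gamma(k, scale θ): mean = kθ, variance = kθ², so CV = 1/√k.
CV = SD/mean = 35/96.5 = 0.3627, hence k = 1/CV² = 7.6.
Then θ = mean/k = 96.5/7.6 = 12.7.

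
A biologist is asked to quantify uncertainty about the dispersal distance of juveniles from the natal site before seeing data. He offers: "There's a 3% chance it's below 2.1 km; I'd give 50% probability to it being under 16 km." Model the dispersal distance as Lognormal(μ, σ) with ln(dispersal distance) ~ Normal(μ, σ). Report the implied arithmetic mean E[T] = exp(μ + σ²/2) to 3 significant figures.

If T ~ Lognormal(μ,σ) then ln T ~ Normal(μ,σ), so the p-quantile of ln T is μ + z_p·σ.
ln(2.1) = 0.7419 and ln(16) = 2.773; z_{0.03} = -1.881, z_{0.5} = 0.
σ = (2.773 − 0.7419)/(0 − (-1.881)) = 1.080.
μ = 0.7419 − (-1.881)·1.080 = 2.773.
E[T] = exp(μ + σ²/2) = exp(2.773 + 0.5829) = 28.7 km.

E[T] ≈ 28.7 km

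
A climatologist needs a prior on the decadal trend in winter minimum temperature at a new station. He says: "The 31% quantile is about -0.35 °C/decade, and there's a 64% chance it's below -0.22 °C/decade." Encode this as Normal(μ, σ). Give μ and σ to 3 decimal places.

For Normal(μ,σ), the p-quantile is μ + z_p·σ. Here z_{0.31} = -0.4959, z_{0.64} = 0.3585.
So -0.35 = μ − 0.4959σ and -0.22 = μ + 0.3585σ.
Subtracting: σ = (-0.22 − -0.35)/(0.3585 − (-0.4959)) = 0.152.
Then μ = -0.35 − (-0.4959)·0.152 = -0.275.

μ = -0.275, σ = 0.152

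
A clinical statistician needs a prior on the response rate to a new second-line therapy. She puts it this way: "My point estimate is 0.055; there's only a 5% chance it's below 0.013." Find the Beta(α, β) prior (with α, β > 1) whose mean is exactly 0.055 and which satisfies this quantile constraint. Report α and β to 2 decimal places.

With mean 0.055 fixed, write α = 0.055s, β = 0.945s where s = α+β.
Need P(θ < 0.013) = 0.05 under Beta(0.055s, 0.945s). Normal approximation: (q−m)/√(m(1−m)/s) ≈ z_{0.05} = -1.64, so s ≈ 0.055·0.945·(-1.64)²/(0.013−0.055)² = 79.7.
At s = 79.7: P(θ<0.013) ≈ 0.011. Adjusting to match 0.05 gives s ≈ 45.38.
So α = 0.055·45.38 ≈ 2.50, β = 0.945·45.38 ≈ 42.89.

α ≈ 2.50, β ≈ 42.89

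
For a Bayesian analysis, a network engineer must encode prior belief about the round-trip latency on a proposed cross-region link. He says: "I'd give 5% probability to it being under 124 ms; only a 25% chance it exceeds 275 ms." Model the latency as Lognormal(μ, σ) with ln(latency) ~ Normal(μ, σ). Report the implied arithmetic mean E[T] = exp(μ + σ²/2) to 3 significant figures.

If T ~ Lognormal(μ,σ) then ln T ~ Normal(μ,σ), so the p-quantile of ln T is μ + z_p·σ.
ln(124) = 4.82 and ln(275) = 5.617; z_{0.05} = -1.645, z_{0.75} = 0.6745.
σ = (5.617 − 4.82)/(0.6745 − (-1.645)) = 0.343.
μ = 4.82 − (-1.645)·0.343 = 5.385.
E[T] = exp(μ + σ²/2) = exp(5.385 + 0.0590) = 231 ms.

E[T] ≈ 231 ms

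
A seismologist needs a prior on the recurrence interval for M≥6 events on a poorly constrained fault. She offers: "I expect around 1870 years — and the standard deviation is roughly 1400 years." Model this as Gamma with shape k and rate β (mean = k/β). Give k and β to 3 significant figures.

k ≈ 1.78, β ≈ 0.000954

For Gamma(k, rate β): mean = k/β, variance = k/β², so CV = 1/√k.
CV = SD/mean = 1400/1870 = 0.7487, hence k = 1/CV² = 1.78.
Then β = k/mean = 1.78/1870 = 0.000954.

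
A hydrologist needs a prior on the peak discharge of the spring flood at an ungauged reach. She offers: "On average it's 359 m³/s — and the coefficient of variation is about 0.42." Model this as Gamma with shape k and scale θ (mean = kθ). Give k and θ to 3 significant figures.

For Gamma(k, scale θ): mean = kθ, variance = kθ², so CV = 1/√k.
CV = 0.42, hence k = 1/CV² = 5.67.
Then θ = mean/k = 359/5.67 = 63.3.

k ≈ 5.67, θ ≈ 63.3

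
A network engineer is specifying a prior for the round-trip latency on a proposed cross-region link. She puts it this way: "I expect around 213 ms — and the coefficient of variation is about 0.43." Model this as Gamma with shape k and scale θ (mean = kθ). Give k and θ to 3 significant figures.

k ≈ 5.41, θ ≈ 39.4

For Gamma(k, scale θ): mean = kθ, variance = kθ², so CV = 1/√k.
CV = 0.43, hence k = 1/CV² = 5.41.
Then θ = mean/k = 213/5.41 = 39.4.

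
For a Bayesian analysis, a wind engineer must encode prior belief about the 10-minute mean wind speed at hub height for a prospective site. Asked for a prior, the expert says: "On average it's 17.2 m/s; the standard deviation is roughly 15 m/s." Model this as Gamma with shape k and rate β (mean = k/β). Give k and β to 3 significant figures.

For Gamma(k, rate β): mean = k/β, variance = k/β², so CV = 1/√k.
CV = SD/mean = 15/17.2 = 0.8721, hence k = 1/CV² = 1.31.
Then β = k/mean = 1.31/17.2 = 0.0764.

k ≈ 1.31, β ≈ 0.0764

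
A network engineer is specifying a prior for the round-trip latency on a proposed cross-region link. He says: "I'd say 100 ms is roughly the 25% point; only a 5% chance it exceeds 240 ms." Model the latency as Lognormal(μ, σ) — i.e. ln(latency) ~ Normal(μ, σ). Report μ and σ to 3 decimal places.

If T ~ Lognormal(μ,σ) then ln T ~ Normal(μ,σ), so the p-quantile of ln T is μ + z_p·σ.
ln(100) = 4.605 and ln(240) = 5.481; z_{0.25} = -0.6745, z_{0.95} = 1.645.
σ = (5.481 − 4.605)/(1.645 − (-0.6745)) = 0.377.
μ = 4.605 − (-0.6745)·0.377 = 4.860.

μ ≈ 4.860, σ ≈ 0.377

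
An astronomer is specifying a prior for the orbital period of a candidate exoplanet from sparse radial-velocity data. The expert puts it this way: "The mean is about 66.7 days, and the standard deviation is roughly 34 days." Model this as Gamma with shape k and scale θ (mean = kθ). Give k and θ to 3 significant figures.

For Gamma(k, scale θ): mean = kθ, variance = kθ², so CV = 1/√k.
CV = SD/mean = 34/66.7 = 0.5097, hence k = 1/CV² = 3.85.
Then θ = mean/k = 66.7/3.85 = 17.3.

k ≈ 3.85, θ ≈ 17.3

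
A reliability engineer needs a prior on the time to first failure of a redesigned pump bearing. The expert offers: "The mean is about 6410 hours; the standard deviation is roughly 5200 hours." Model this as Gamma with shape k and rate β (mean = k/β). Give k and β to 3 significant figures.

k ≈ 1.52, β ≈ 0.000237

For Gamma(k, rate β): mean = k/β, variance = k/β², so CV = 1/√k.
CV = SD/mean = 5200/6410 = 0.8112, hence k = 1/CV² = 1.52.
Then β = k/mean = 1.52/6410 = 0.000237.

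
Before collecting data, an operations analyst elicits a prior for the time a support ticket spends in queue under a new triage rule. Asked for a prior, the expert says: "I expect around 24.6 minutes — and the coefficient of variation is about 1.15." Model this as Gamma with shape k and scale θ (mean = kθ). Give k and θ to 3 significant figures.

k ≈ 0.756, θ ≈ 32.5

For Gamma(k, scale θ): mean = kθ, variance = kθ², so CV = 1/√k.
CV = 1.15, hence k = 1/CV² = 0.756.
Then θ = mean/k = 24.6/0.756 = 32.5.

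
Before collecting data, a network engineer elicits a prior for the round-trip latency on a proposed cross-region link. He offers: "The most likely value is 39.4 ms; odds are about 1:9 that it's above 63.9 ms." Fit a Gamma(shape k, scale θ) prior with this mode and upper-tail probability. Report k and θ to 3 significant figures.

Gamma(k,θ) with k>1 has mode (k−1)θ, so θ = 39.4/(k−1).
Need P(X < 63.9) = 0.9 with θ tied to k this way. Start at k = 2, θ = 39.4: P(X<63.9) ≈ 0.482.
Too low — raise k to concentrate. Iterating converges to k ≈ 9.05.
Then θ = 39.4/(9.05−1) ≈ 4.89.

k ≈ 9.05, θ ≈ 4.89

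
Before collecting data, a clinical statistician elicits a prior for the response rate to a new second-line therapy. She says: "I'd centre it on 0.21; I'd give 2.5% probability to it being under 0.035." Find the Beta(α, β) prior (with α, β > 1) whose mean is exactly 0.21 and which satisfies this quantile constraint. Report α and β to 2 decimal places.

α ≈ 2.24, β ≈ 8.43

With mean 0.21 fixed, write α = 0.21s, β = 0.79s where s = α+β.
Need P(θ < 0.035) = 0.025 under Beta(0.21s, 0.79s). Normal approximation: (q−m)/√(m(1−m)/s) ≈ z_{0.025} = -1.96, so s ≈ 0.21·0.79·(-1.96)²/(0.035−0.21)² = 20.8.
At s = 20.8: P(θ<0.035) ≈ 0.002. Adjusting to match 0.025 gives s ≈ 10.68.
So α = 0.21·10.68 ≈ 2.24, β = 0.79·10.68 ≈ 8.43.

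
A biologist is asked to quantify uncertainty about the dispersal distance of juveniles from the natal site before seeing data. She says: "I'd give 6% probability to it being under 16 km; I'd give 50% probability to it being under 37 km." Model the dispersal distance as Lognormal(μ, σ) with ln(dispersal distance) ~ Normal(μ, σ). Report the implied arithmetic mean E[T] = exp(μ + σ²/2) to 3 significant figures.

E[T] ≈ 42.8 km

If T ~ Lognormal(μ,σ) then ln T ~ Normal(μ,σ), so the p-quantile of ln T is μ + z_p·σ.
ln(16) = 2.773 and ln(37) = 3.611; z_{0.06} = -1.555, z_{0.5} = 0.
σ = (3.611 − 2.773)/(0 − (-1.555)) = 0.539.
μ = 2.773 − (-1.555)·0.539 = 3.611.
E[T] = exp(μ + σ²/2) = exp(3.611 + 0.1454) = 42.8 km.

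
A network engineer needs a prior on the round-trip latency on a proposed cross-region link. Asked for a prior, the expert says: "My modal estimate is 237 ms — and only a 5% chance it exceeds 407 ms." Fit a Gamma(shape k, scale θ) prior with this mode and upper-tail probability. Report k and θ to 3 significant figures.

Gamma(k,θ) with k>1 has mode (k−1)θ, so θ = 237/(k−1).
Need P(X < 407) = 0.95 with θ tied to k this way. Start at k = 2, θ = 237: P(X<407) ≈ 0.512.
Too low — raise k to concentrate. Iterating converges to k ≈ 10.5.
Then θ = 237/(10.5−1) ≈ 24.8.

k ≈ 10.5, θ ≈ 24.8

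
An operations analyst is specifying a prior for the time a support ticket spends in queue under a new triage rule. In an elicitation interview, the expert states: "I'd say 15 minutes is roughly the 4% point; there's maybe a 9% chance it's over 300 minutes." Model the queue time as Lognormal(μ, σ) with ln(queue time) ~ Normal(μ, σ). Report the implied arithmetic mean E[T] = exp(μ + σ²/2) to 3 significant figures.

E[T] ≈ 131 minutes

If T ~ Lognormal(μ,σ) then ln T ~ Normal(μ,σ), so the p-quantile of ln T is μ + z_p·σ.
ln(15) = 2.708 and ln(300) = 5.704; z_{0.04} = -1.751, z_{0.91} = 1.341.
σ = (5.704 − 2.708)/(1.341 − (-1.751)) = 0.969.
μ = 2.708 − (-1.751)·0.969 = 4.405.
E[T] = exp(μ + σ²/2) = exp(4.405 + 0.4695) = 131 minutes.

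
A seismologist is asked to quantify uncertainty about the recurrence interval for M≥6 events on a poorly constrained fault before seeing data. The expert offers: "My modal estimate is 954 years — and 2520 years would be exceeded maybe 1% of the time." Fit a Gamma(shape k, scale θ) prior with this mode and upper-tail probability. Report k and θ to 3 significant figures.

k ≈ 5.91, θ ≈ 194

Gamma(k,θ) with k>1 has mode (k−1)θ, so θ = 954/(k−1).
Need P(X < 2520) = 0.99 with θ tied to k this way. Start at k = 2, θ = 954: P(X<2520) ≈ 0.741.
Too low — raise k to concentrate. Iterating converges to k ≈ 5.91.
Then θ = 954/(5.91−1) ≈ 194.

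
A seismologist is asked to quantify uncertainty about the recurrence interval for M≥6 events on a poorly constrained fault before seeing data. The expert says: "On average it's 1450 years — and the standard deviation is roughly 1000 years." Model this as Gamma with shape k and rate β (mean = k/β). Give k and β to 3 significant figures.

For Gamma(k, rate β): mean = k/β, variance = k/β², so CV = 1/√k.
CV = SD/mean = 1000/1450 = 0.6897, hence k = 1/CV² = 2.1.
Then β = k/mean = 2.1/1450 = 0.00145.

k ≈ 2.1, β ≈ 0.00145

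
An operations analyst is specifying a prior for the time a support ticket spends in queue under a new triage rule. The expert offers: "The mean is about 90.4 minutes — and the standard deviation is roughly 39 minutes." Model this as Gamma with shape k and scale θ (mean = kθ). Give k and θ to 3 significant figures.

For Gamma(k, scale θ): mean = kθ, variance = kθ², so CV = 1/√k.
CV = SD/mean = 39/90.4 = 0.4314, hence k = 1/CV² = 5.37.
Then θ = mean/k = 90.4/5.37 = 16.8.

k ≈ 5.37, θ ≈ 16.8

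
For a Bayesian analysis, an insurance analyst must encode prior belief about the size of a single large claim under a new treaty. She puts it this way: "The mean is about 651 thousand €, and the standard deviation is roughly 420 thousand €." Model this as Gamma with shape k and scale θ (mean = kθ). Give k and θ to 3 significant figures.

For Gamma(k, scale θ): mean = kθ, variance = kθ², so CV = 1/√k.
CV = SD/mean = 420/651 = 0.6452, hence k = 1/CV² = 2.4.
Then θ = mean/k = 651/2.4 = 271.

k ≈ 2.4, θ ≈ 271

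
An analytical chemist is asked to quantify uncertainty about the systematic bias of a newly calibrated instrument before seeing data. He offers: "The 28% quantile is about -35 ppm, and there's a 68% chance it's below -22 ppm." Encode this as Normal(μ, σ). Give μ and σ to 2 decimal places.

The p-quantile of Normal(μ,σ) is μ + z_p·σ, with z_{0.28} = -0.5828 and z_{0.68} = 0.4677.
Eliminate σ: μ = (z₂·x₁ − z₁·x₂)/(z₂ − z₁) = (0.4677·-35 − (-0.5828)·-22)/1.051 = -27.79.
Then σ = (x₂ − x₁)/(z₂ − z₁) = (-22 − -35)/1.051 = 12.37.

μ = -27.79, σ = 12.37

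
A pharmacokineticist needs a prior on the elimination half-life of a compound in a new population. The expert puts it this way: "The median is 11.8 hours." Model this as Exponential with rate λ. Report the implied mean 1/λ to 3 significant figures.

Exponential median = ln 2 / λ, so λ = ln 2 / 11.8 = 0.0587.
Mean = 1/λ = 17 hours.

mean ≈ 17 hours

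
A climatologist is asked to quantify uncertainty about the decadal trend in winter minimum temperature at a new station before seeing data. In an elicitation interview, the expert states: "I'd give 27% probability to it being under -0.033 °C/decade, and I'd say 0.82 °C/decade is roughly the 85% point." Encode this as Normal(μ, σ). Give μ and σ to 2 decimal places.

The p-quantile of Normal(μ,σ) is μ + z_p·σ, with z_{0.27} = -0.6128 and z_{0.85} = 1.036.
Eliminate σ: μ = (z₂·x₁ − z₁·x₂)/(z₂ − z₁) = (1.036·-0.033 − (-0.6128)·0.82)/1.649 = 0.28.
Then σ = (x₂ − x₁)/(z₂ − z₁) = (0.82 − -0.033)/1.649 = 0.52.

μ = 0.28, σ = 0.52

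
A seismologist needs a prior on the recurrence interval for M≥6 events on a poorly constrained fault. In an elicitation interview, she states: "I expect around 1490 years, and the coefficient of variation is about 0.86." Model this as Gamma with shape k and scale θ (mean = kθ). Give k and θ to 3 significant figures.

For Gamma(k, scale θ): mean = kθ, variance = kθ², so CV = 1/√k.
CV = 0.86, hence k = 1/CV² = 1.35.
Then θ = mean/k = 1490/1.35 = 1100.

k ≈ 1.35, θ ≈ 1100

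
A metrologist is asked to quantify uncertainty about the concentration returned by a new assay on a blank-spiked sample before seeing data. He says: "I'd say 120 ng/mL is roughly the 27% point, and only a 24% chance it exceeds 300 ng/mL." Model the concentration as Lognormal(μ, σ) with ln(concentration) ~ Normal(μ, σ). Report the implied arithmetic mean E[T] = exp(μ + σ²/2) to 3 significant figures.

E[T] ≈ 234 ng/mL

If T ~ Lognormal(μ,σ) then ln T ~ Normal(μ,σ), so the p-quantile of ln T is μ + z_p·σ.
ln(120) = 4.787 and ln(300) = 5.704; z_{0.27} = -0.6128, z_{0.76} = 0.7063.
σ = (5.704 − 4.787)/(0.7063 − (-0.6128)) = 0.695.
μ = 4.787 − (-0.6128)·0.695 = 5.213.
E[T] = exp(μ + σ²/2) = exp(5.213 + 0.2413) = 234 ng/mL.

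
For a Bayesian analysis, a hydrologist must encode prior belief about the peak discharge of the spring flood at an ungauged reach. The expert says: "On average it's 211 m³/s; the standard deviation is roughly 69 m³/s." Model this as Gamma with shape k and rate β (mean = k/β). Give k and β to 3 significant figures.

For Gamma(k, rate β): mean = k/β, variance = k/β², so CV = 1/√k.
CV = SD/mean = 69/211 = 0.327, hence k = 1/CV² = 9.35.
Then β = k/mean = 9.35/211 = 0.0443.

k ≈ 9.35, β ≈ 0.0443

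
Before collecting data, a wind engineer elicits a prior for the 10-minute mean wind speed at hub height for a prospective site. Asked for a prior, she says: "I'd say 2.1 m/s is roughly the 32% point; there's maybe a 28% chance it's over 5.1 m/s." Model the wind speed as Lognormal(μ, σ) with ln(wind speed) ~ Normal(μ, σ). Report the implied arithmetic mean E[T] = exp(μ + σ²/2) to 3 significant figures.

E[T] ≈ 4.45 m/s

If T ~ Lognormal(μ,σ) then ln T ~ Normal(μ,σ), so the p-quantile of ln T is μ + z_p·σ.
ln(2.1) = 0.7419 and ln(5.1) = 1.629; z_{0.32} = -0.4677, z_{0.72} = 0.5828.
σ = (1.629 − 0.7419)/(0.5828 − (-0.4677)) = 0.845.
μ = 0.7419 − (-0.4677)·0.845 = 1.137.
E[T] = exp(μ + σ²/2) = exp(1.137 + 0.3567) = 4.45 m/s.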